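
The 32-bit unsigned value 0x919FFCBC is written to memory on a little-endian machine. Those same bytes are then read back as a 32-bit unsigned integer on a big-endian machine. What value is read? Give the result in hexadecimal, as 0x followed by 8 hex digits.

0xBCFC9F91

Stored little-endian, the bytes at ascending addresses are BC FC 9F 91.
Read back as big-endian, the last byte is least significant, giving 0xBCFC9F91.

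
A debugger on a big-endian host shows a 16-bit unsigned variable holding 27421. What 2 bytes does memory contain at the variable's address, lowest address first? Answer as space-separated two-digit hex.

27421 in hexadecimal, padded to 16 bits, is 0x6B1D.
Split into bytes (most-significant first): 6B 1D.
Big-endian: lowest address holds the most-significant byte.
So the memory order matches the most-significant-first order: 6B 1D.

6B 1D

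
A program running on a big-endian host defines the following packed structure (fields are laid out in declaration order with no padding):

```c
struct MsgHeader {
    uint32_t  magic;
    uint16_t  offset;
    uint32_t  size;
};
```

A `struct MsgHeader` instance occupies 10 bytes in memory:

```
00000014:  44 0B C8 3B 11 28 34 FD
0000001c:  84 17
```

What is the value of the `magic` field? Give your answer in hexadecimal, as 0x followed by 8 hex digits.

0x440BC83B

`magic` is the first field, at byte offset 0, occupying 4 bytes.
Bytes at offsets 0..3: 44 0B C8 3B.
Big-endian: lowest address holds the most-significant byte.
The bytes are already most-significant first: 0x440BC83B.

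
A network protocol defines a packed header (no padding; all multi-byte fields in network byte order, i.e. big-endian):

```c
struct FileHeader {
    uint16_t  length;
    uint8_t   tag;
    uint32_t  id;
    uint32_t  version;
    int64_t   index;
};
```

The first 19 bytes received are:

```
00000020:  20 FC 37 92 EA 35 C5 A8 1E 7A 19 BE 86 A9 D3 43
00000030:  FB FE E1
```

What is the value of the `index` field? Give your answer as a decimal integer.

`index` follows `length` (2 B), `tag` (1 B), `id` (4 B), `version` (4 B), so it starts at offset 2 + 1 + 4 + 4 = 11 and occupies 8 bytes.
Bytes at offsets 11..18: BE 86 A9 D3 43 FB FE E1.
Big-endian stores the most-significant byte at the lowest address.
The bytes are already most-significant first: 0xBE86A9D343FBFEE1.
Top bit is set, so as a signed 64-bit value this is 0xBE86A9D343FBFEE1 − 2^64 = -4717896834780234015.

-4717896834780234015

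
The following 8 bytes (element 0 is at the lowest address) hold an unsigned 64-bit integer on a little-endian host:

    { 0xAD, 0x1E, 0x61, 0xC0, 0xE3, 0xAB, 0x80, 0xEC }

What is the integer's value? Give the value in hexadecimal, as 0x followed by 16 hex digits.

0xEC80ABE3C0611EAD

Little-endian stores the least-significant byte at the lowest address.
Reassemble most-significant byte first: EC 80 AB E3 C0 61 1E AD → 0xEC80ABE3C0611EAD.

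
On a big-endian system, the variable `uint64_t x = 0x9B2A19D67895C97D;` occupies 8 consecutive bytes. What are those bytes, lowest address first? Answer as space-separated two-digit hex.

9B 2A 19 D6 78 95 C9 7D

Split into bytes (most-significant first): 9B 2A 19 D6 78 95 C9 7D.
In big-endian order the high byte comes first in memory.
So the memory order matches the most-significant-first order: 9B 2A 19 D6 78 95 C9 7D.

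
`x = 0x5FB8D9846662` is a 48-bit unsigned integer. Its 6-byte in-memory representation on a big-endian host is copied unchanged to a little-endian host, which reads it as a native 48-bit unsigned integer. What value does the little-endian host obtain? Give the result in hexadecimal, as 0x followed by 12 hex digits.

0x626684D9B85F

Stored big-endian, the bytes at ascending addresses are 5F B8 D9 84 66 62.
Read back as little-endian, the first byte is least significant, giving 0x626684D9B85F.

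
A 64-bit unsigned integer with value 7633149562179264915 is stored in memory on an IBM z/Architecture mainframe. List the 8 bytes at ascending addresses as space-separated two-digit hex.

7633149562179264915 in hexadecimal, padded to 64 bits, is 0x69EE6515AB1FA193.
Split into bytes (most-significant first): 69 EE 65 15 AB 1F A1 93.
Big-endian: lowest address holds the most-significant byte.
So the memory order matches the most-significant-first order: 69 EE 65 15 AB 1F A1 93.

69 EE 65 15 AB 1F A1 93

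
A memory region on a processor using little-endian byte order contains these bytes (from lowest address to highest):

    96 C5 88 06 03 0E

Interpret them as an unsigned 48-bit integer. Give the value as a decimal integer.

15406157317526

Little-endian: lowest address holds the least-significant byte.
Reassemble most-significant byte first: 0E 03 06 88 C5 96 → 0x0E030688C596.
0x0E030688C596 = 15406157317526.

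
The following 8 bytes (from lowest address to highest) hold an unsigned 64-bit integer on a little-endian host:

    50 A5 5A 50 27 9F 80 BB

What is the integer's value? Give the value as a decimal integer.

Little-endian: lowest address holds the least-significant byte.
Reassemble most-significant byte first: BB 80 9F 27 50 5A A5 50 → 0xBB809F27505AA550.
0xBB809F27505AA550 = 13510973873312146768.

13510973873312146768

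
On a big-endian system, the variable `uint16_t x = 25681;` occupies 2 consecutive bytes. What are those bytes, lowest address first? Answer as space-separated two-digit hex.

64 51

25681 in hexadecimal, padded to 16 bits, is 0x6451.
Split into bytes (most-significant first): 64 51.
Big-endian: lowest address holds the most-significant byte.
So the memory order matches the most-significant-first order: 64 51.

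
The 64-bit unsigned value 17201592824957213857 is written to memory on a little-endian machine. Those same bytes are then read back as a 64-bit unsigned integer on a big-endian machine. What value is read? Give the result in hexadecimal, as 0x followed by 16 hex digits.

0xA19C7B4E8955B8EE

17201592824957213857 in 64-bit hexadecimal is 0xEEB855894E7B9CA1.
Stored little-endian, the bytes at ascending addresses are A1 9C 7B 4E 89 55 B8 EE.
Read back as big-endian, the last byte is least significant, giving 0xA19C7B4E8955B8EE.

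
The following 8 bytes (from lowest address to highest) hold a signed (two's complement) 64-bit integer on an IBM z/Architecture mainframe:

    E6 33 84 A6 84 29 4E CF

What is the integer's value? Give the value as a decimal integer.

-1858996370457145649

In big-endian order the high byte comes first in memory.
The bytes are already most-significant first: 0xE63384A684294ECF.
Top bit is set, so as a signed 64-bit value this is 0xE63384A684294ECF − 2^64 = -1858996370457145649.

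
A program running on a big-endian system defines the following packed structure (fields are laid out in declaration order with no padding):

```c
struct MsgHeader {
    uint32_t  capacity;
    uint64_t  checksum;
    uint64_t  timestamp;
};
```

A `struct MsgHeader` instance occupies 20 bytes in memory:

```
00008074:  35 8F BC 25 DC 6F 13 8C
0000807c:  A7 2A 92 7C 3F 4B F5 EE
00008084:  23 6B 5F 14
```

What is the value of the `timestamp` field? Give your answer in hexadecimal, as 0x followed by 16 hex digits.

0x3F4BF5EE236B5F14

`timestamp` follows `capacity` (4 B), `checksum` (8 B), so it starts at offset 4 + 8 = 12 and occupies 8 bytes.
Bytes at offsets 12..19: 3F 4B F5 EE 23 6B 5F 14.
In big-endian order the high byte comes first in memory.
The bytes are already most-significant first: 0x3F4BF5EE236B5F14.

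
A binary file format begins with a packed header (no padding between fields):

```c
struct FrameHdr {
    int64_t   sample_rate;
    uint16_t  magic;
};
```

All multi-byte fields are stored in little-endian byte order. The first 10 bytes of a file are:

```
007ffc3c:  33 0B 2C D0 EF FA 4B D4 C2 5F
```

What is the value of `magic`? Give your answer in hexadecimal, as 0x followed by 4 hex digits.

0x5FC2

`magic` follows `sample_rate` (8 bytes), so it starts at byte offset 8 and occupies 2 bytes.
Bytes at offsets 8..9: C2 5F.
Little-endian: lowest address holds the least-significant byte.
Reassemble most-significant byte first: 5F C2 → 0x5FC2.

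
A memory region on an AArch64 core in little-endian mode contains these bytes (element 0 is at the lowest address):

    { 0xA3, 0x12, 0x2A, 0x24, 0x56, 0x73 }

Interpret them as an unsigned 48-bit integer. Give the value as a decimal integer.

In little-endian order the low byte comes first in memory.
Reassemble most-significant byte first: 73 56 24 2A 12 A3 → 0x7356242A12A3.
0x7356242A12A3 = 126813811118755.

126813811118755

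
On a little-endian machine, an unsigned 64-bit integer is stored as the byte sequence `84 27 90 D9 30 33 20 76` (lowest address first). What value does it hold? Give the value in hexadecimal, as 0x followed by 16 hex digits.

Little-endian stores the least-significant byte at the lowest address.
Reassemble most-significant byte first: 76 20 33 30 D9 90 27 84 → 0x76203330D9902784.

0x76203330D9902784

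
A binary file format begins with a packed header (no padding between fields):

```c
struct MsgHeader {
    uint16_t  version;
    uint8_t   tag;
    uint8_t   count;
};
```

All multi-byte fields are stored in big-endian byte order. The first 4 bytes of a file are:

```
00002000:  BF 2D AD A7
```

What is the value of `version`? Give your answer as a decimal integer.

`version` is the first field, at byte offset 0, occupying 2 bytes.
Bytes at offsets 0..1: BF 2D.
Big-endian stores the most-significant byte at the lowest address.
The bytes are already most-significant first: 0xBF2D.
0xBF2D = 48941.

48941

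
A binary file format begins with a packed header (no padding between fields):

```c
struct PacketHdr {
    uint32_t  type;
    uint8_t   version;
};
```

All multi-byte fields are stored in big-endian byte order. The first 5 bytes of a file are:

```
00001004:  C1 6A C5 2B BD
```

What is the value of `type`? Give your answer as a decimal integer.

3244999979

`type` is the first field, at byte offset 0, occupying 4 bytes.
Bytes at offsets 0..3: C1 6A C5 2B.
In big-endian order the high byte comes first in memory.
The bytes are already most-significant first: 0xC16AC52B.
0xC16AC52B = 3244999979.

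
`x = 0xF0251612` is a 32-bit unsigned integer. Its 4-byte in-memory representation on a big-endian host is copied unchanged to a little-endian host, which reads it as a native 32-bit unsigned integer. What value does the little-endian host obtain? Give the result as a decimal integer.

Stored big-endian, the bytes at ascending addresses are F0 25 16 12.
Read back as little-endian, the first byte is least significant, giving 0x121625F0.
0x121625F0 = 303441392.

303441392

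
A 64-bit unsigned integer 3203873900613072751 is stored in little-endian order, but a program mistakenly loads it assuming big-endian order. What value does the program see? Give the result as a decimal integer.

3203873900613072751 in 64-bit hexadecimal is 0x2C767256772FF76F.
Stored little-endian, the bytes at ascending addresses are 6F F7 2F 77 56 72 76 2C.
Read back as big-endian, the last byte is least significant, giving 0x6FF72F775672762C.
0x6FF72F775672762C = 8067969447055488556.

8067969447055488556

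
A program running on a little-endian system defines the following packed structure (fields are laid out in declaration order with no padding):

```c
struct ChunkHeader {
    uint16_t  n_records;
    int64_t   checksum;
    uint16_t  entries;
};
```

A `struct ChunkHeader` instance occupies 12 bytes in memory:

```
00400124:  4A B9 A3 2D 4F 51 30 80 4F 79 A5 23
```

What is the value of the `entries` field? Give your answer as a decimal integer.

9125

`entries` follows `n_records` (2 B), `checksum` (8 B), so it starts at offset 2 + 8 = 10 and occupies 2 bytes.
Bytes at offsets 10..11: A5 23.
In little-endian order the low byte comes first in memory.
Reassemble most-significant byte first: 23 A5 → 0x23A5.
0x23A5 = 9125.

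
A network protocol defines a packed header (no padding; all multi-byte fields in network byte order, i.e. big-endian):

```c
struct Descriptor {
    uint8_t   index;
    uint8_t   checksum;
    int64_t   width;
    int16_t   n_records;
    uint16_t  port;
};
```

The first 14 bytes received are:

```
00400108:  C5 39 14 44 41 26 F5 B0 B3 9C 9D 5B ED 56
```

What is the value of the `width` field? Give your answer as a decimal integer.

`width` follows `index` (1 B), `checksum` (1 B), so it starts at offset 1 + 1 = 2 and occupies 8 bytes.
Bytes at offsets 2..9: 14 44 41 26 F5 B0 B3 9C.
In big-endian order the high byte comes first in memory.
The bytes are already most-significant first: 0x14444126F5B0B39C.
0x14444126F5B0B39C = 1460363814761444252.

1460363814761444252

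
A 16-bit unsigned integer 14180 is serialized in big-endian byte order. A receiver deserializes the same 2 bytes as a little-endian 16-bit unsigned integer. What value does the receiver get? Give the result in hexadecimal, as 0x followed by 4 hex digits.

0x6437

14180 in 16-bit hexadecimal is 0x3764.
Stored big-endian, the bytes at ascending addresses are 37 64.
Read back as little-endian, the first byte is least significant, giving 0x6437.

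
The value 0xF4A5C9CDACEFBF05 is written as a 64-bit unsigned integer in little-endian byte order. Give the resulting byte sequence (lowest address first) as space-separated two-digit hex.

Split into bytes (most-significant first): F4 A5 C9 CD AC EF BF 05.
Little-endian stores the least-significant byte at the lowest address.
So at ascending addresses the bytes are 05 BF EF AC CD C9 A5 F4.

05 BF EF AC CD C9 A5 F4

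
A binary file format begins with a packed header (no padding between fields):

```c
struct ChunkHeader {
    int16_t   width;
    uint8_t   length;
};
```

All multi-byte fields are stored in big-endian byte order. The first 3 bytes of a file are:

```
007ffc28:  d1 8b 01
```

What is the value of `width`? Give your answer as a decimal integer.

`width` is the first field, at byte offset 0, occupying 2 bytes.
Bytes at offsets 0..1: D1 8B.
Big-endian stores the most-significant byte at the lowest address.
The bytes are already most-significant first: 0xD18B.
Top bit is set, so as a signed 16-bit value this is 0xD18B − 2^16 = -11893.

-11893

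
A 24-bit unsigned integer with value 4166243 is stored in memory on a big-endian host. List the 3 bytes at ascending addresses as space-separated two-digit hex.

4166243 in hexadecimal, padded to 24 bits, is 0x3F9263.
Split into bytes (most-significant first): 3F 92 63.
In big-endian order the high byte comes first in memory.
So the memory order matches the most-significant-first order: 3F 92 63.

3F 92 63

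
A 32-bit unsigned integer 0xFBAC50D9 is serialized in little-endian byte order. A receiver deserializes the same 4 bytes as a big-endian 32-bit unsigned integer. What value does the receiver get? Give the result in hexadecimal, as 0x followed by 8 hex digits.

Stored little-endian, the bytes at ascending addresses are D9 50 AC FB.
Read back as big-endian, the last byte is least significant, giving 0xD950ACFB.

0xD950ACFB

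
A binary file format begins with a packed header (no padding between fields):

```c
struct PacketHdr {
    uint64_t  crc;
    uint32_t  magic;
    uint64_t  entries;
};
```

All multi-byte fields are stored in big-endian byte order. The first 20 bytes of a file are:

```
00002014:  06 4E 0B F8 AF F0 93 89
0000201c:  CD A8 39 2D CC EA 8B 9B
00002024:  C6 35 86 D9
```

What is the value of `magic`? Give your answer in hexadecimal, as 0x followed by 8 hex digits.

`magic` follows `crc` (8 bytes), so it starts at byte offset 8 and occupies 4 bytes.
Bytes at offsets 8..11: CD A8 39 2D.
In big-endian order the high byte comes first in memory.
The bytes are already most-significant first: 0xCDA8392D.

0xCDA8392D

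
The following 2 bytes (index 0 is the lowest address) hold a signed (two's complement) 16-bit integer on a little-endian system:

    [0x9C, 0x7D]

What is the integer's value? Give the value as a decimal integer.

32156

In little-endian order the low byte comes first in memory.
Reassemble most-significant byte first: 7D 9C → 0x7D9C.
0x7D9C = 32156.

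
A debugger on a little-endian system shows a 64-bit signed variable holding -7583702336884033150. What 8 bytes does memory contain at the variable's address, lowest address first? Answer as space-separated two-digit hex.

82 39 BA 9F E7 46 C1 96

Two's complement of -7583702336884033150 in 64 bits: 7583702336884033150 = 0x693EB9186045C67E; invert → 0x96C146E79FBA3981; add 1 → 0x96C146E79FBA3982.
Split into bytes (most-significant first): 96 C1 46 E7 9F BA 39 82.
Little-endian: lowest address holds the least-significant byte.
So at ascending addresses the bytes are 82 39 BA 9F E7 46 C1 96.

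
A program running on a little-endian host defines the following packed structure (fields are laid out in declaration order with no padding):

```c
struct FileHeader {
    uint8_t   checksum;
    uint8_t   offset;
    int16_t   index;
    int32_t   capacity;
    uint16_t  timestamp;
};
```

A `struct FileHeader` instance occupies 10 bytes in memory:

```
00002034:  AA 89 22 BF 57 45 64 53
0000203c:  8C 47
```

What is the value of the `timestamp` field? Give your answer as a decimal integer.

`timestamp` follows `checksum` (1 B), `offset` (1 B), `index` (2 B), `capacity` (4 B), so it starts at offset 1 + 1 + 2 + 4 = 8 and occupies 2 bytes.
Bytes at offsets 8..9: 8C 47.
Little-endian: lowest address holds the least-significant byte.
Reassemble most-significant byte first: 47 8C → 0x478C.
0x478C = 18316.

18316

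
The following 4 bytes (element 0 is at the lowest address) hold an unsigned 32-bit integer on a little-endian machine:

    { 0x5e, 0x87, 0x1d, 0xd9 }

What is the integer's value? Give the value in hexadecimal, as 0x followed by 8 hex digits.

In little-endian order the low byte comes first in memory.
Reassemble most-significant byte first: D9 1D 87 5E → 0xD91D875E.

0xD91D875E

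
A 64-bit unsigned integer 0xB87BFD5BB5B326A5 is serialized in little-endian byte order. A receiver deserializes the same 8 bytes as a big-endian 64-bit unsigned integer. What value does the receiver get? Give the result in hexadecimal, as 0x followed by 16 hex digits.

0xA526B3B55BFD7BB8

Stored little-endian, the bytes at ascending addresses are A5 26 B3 B5 5B FD 7B B8.
Read back as big-endian, the last byte is least significant, giving 0xA526B3B55BFD7BB8.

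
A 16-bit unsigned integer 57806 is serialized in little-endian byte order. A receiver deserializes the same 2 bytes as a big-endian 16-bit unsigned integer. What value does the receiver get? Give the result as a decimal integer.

52961

57806 in 16-bit hexadecimal is 0xE1CE.
Stored little-endian, the bytes at ascending addresses are CE E1.
Read back as big-endian, the last byte is least significant, giving 0xCEE1.
0xCEE1 = 52961.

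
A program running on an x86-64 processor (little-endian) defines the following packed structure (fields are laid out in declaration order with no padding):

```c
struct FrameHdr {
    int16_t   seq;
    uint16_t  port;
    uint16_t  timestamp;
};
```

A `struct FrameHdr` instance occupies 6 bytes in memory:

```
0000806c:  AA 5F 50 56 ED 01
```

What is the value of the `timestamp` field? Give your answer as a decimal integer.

493

`timestamp` follows `seq` (2 B), `port` (2 B), so it starts at offset 2 + 2 = 4 and occupies 2 bytes.
Bytes at offsets 4..5: ED 01.
Little-endian stores the least-significant byte at the lowest address.
Reassemble most-significant byte first: 01 ED → 0x01ED.
0x01ED = 493.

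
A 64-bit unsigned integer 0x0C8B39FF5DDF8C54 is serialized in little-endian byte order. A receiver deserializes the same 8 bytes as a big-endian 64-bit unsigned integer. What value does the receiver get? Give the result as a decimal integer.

Stored little-endian, the bytes at ascending addresses are 54 8C DF 5D FF 39 8B 0C.
Read back as big-endian, the last byte is least significant, giving 0x548CDF5DFF398B0C.
0x548CDF5DFF398B0C = 6092489990732352268.

6092489990732352268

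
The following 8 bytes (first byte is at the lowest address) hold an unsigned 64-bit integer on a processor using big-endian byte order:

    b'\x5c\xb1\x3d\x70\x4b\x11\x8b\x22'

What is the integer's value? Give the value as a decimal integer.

In big-endian order the high byte comes first in memory.
The bytes are already most-significant first: 0x5CB13D704B118B22.
0x5CB13D704B118B22 = 6679187274872228642.

6679187274872228642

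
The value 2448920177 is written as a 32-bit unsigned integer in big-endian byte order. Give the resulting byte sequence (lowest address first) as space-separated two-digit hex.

91 F7 8E 71

2448920177 in hexadecimal, padded to 32 bits, is 0x91F78E71.
Split into bytes (most-significant first): 91 F7 8E 71.
Big-endian: lowest address holds the most-significant byte.
So the memory order matches the most-significant-first order: 91 F7 8E 71.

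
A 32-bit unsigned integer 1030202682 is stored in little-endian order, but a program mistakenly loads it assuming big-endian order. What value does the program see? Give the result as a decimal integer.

983918397

1030202682 in 32-bit hexadecimal is 0x3D67A53A.
Stored little-endian, the bytes at ascending addresses are 3A A5 67 3D.
Read back as big-endian, the last byte is least significant, giving 0x3AA5673D.
0x3AA5673D = 983918397.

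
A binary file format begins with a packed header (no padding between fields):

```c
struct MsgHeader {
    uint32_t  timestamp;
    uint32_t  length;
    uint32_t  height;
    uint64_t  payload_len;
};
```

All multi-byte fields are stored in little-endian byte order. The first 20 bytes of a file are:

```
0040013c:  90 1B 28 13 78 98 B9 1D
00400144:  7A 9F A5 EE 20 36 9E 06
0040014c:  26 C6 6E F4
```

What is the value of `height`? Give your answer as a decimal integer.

`height` follows `timestamp` (4 B), `length` (4 B), so it starts at offset 4 + 4 = 8 and occupies 4 bytes.
Bytes at offsets 8..11: 7A 9F A5 EE.
Little-endian: lowest address holds the least-significant byte.
Reassemble most-significant byte first: EE A5 9F 7A → 0xEEA59F7A.
0xEEA59F7A = 4003831674.

4003831674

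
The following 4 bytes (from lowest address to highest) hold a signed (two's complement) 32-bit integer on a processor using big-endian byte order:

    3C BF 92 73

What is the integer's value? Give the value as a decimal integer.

1019187827

Big-endian: lowest address holds the most-significant byte.
The bytes are already most-significant first: 0x3CBF9273.
0x3CBF9273 = 1019187827.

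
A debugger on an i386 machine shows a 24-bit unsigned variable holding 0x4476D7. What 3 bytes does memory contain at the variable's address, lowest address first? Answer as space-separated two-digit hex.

Split into bytes (most-significant first): 44 76 D7.
Little-endian stores the least-significant byte at the lowest address.
So at ascending addresses the bytes are D7 76 44.

D7 76 44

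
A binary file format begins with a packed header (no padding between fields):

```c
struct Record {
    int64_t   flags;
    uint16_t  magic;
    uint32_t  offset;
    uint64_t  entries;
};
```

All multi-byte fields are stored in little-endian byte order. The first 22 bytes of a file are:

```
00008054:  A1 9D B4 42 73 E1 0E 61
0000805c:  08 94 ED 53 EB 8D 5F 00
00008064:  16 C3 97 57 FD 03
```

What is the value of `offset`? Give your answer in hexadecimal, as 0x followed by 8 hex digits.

0x8DEB53ED

`offset` follows `flags` (8 B), `magic` (2 B), so it starts at offset 8 + 2 = 10 and occupies 4 bytes.
Bytes at offsets 10..13: ED 53 EB 8D.
Little-endian: lowest address holds the least-significant byte.
Reassemble most-significant byte first: 8D EB 53 ED → 0x8DEB53ED.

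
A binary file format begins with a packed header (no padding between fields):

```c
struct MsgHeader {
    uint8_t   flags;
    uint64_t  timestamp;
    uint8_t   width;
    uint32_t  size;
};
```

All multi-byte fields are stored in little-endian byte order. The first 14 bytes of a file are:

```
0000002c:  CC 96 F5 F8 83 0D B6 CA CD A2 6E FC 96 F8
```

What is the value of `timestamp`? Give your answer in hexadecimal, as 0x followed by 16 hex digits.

0xCDCAB60D83F8F596

`timestamp` follows `flags` (1 byte), so it starts at byte offset 1 and occupies 8 bytes.
Bytes at offsets 1..8: 96 F5 F8 83 0D B6 CA CD.
Little-endian: lowest address holds the least-significant byte.
Reassemble most-significant byte first: CD CA B6 0D 83 F8 F5 96 → 0xCDCAB60D83F8F596.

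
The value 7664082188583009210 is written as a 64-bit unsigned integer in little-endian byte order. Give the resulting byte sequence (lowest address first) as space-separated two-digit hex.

7664082188583009210 in hexadecimal, padded to 64 bits, is 0x6A5C4A24FBE37BBA.
Split into bytes (most-significant first): 6A 5C 4A 24 FB E3 7B BA.
Little-endian: lowest address holds the least-significant byte.
So at ascending addresses the bytes are BA 7B E3 FB 24 4A 5C 6A.

BA 7B E3 FB 24 4A 5C 6A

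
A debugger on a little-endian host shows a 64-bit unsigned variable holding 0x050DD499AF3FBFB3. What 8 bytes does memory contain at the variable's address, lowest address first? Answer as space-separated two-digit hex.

Split into bytes (most-significant first): 05 0D D4 99 AF 3F BF B3.
Little-endian stores the least-significant byte at the lowest address.
So at ascending addresses the bytes are B3 BF 3F AF 99 D4 0D 05.

B3 BF 3F AF 99 D4 0D 05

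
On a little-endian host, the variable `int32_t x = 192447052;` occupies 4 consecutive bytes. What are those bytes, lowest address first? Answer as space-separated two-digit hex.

192447052 in hexadecimal, padded to 32 bits, is 0x0B78824C.
Split into bytes (most-significant first): 0B 78 82 4C.
Little-endian stores the least-significant byte at the lowest address.
So at ascending addresses the bytes are 4C 82 78 0B.

4C 82 78 0B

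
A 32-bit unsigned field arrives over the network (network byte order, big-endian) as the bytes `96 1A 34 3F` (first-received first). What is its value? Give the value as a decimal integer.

Big-endian stores the most-significant byte at the lowest address.
The bytes are already most-significant first: 0x961A343F.
0x961A343F = 2518299711.

2518299711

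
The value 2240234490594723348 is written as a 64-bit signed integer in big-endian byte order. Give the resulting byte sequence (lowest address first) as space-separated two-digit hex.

2240234490594723348 in hexadecimal, padded to 64 bits, is 0x1F16E966617A0614.
Split into bytes (most-significant first): 1F 16 E9 66 61 7A 06 14.
Big-endian: lowest address holds the most-significant byte.
So the memory order matches the most-significant-first order: 1F 16 E9 66 61 7A 06 14.

1F 16 E9 66 61 7A 06 14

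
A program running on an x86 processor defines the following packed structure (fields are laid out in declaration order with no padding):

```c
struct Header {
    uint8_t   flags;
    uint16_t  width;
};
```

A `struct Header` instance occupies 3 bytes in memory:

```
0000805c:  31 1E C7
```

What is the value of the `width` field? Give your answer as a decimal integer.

`width` follows `flags` (1 byte), so it starts at byte offset 1 and occupies 2 bytes.
Bytes at offsets 1..2: 1E C7.
Little-endian: lowest address holds the least-significant byte.
Reassemble most-significant byte first: C7 1E → 0xC71E.
0xC71E = 50974.

50974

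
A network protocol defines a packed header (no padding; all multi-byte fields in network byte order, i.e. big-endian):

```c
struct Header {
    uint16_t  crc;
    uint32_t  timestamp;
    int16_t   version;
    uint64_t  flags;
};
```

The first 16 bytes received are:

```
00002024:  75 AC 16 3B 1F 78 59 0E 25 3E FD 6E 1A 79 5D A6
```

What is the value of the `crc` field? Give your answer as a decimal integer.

`crc` is the first field, at byte offset 0, occupying 2 bytes.
Bytes at offsets 0..1: 75 AC.
In big-endian order the high byte comes first in memory.
The bytes are already most-significant first: 0x75AC.
0x75AC = 30124.

30124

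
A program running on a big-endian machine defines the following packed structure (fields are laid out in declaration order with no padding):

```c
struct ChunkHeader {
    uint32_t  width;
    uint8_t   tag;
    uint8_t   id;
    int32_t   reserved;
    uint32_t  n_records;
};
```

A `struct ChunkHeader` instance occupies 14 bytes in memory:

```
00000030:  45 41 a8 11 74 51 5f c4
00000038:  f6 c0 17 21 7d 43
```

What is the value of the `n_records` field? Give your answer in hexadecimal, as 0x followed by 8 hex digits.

0x17217D43

`n_records` follows `width` (4 B), `tag` (1 B), `id` (1 B), `reserved` (4 B), so it starts at offset 4 + 1 + 1 + 4 = 10 and occupies 4 bytes.
Bytes at offsets 10..13: 17 21 7D 43.
Big-endian: lowest address holds the most-significant byte.
The bytes are already most-significant first: 0x17217D43.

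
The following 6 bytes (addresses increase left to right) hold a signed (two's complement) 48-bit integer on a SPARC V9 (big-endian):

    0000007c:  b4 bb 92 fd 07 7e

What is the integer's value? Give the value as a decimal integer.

Big-endian: lowest address holds the most-significant byte.
The bytes are already most-significant first: 0xB4BB92FD077E.
Top bit is set, so as a signed 48-bit value this is 0xB4BB92FD077E − 2^48 = -82757258770562.

-82757258770562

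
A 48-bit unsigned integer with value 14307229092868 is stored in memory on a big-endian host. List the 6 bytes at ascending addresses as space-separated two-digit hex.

0D 03 29 4E CC 04

14307229092868 in hexadecimal, padded to 48 bits, is 0x0D03294ECC04.
Split into bytes (most-significant first): 0D 03 29 4E CC 04.
Big-endian: lowest address holds the most-significant byte.
So the memory order matches the most-significant-first order: 0D 03 29 4E CC 04.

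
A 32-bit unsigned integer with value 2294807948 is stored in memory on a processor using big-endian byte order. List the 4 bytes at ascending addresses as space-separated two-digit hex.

2294807948 in hexadecimal, padded to 32 bits, is 0x88C7FD8C.
Split into bytes (most-significant first): 88 C7 FD 8C.
Big-endian: lowest address holds the most-significant byte.
So the memory order matches the most-significant-first order: 88 C7 FD 8C.

88 C7 FD 8C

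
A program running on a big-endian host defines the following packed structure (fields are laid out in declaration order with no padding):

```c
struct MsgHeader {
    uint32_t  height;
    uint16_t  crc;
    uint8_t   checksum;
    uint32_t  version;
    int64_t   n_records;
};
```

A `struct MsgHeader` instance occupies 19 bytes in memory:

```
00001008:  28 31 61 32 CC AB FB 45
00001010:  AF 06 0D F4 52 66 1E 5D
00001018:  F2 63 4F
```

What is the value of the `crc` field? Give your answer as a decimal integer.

52395

`crc` follows `height` (4 bytes), so it starts at byte offset 4 and occupies 2 bytes.
Bytes at offsets 4..5: CC AB.
Big-endian: lowest address holds the most-significant byte.
The bytes are already most-significant first: 0xCCAB.
0xCCAB = 52395.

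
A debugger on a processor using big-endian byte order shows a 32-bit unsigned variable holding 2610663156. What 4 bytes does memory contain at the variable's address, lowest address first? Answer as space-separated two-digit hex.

2610663156 in hexadecimal, padded to 32 bits, is 0x9B9B8EF4.
Split into bytes (most-significant first): 9B 9B 8E F4.
Big-endian stores the most-significant byte at the lowest address.
So the memory order matches the most-significant-first order: 9B 9B 8E F4.

9B 9B 8E F4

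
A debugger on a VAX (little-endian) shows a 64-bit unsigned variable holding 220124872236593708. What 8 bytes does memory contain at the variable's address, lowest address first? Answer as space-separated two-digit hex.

2C F2 E3 AF 67 0A 0E 03

220124872236593708 in hexadecimal, padded to 64 bits, is 0x030E0A67AFE3F22C.
Split into bytes (most-significant first): 03 0E 0A 67 AF E3 F2 2C.
Little-endian stores the least-significant byte at the lowest address.
So at ascending addresses the bytes are 2C F2 E3 AF 67 0A 0E 03.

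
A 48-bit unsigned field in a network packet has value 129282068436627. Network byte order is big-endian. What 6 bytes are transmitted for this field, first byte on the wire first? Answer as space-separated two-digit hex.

129282068436627 in hexadecimal, padded to 48 bits, is 0x7594D3C3D693.
Split into bytes (most-significant first): 75 94 D3 C3 D6 93.
Big-endian: lowest address holds the most-significant byte.
So the memory order matches the most-significant-first order: 75 94 D3 C3 D6 93.

75 94 D3 C3 D6 93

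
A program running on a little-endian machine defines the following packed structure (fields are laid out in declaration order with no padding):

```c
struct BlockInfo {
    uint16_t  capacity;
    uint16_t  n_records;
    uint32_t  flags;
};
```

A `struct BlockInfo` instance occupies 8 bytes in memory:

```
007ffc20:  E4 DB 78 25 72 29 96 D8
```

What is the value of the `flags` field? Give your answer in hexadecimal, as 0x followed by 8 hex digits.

`flags` follows `capacity` (2 B), `n_records` (2 B), so it starts at offset 2 + 2 = 4 and occupies 4 bytes.
Bytes at offsets 4..7: 72 29 96 D8.
In little-endian order the low byte comes first in memory.
Reassemble most-significant byte first: D8 96 29 72 → 0xD8962972.

0xD8962972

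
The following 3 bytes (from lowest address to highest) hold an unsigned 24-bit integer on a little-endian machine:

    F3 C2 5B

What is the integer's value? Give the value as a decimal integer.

Little-endian: lowest address holds the least-significant byte.
Reassemble most-significant byte first: 5B C2 F3 → 0x5BC2F3.
0x5BC2F3 = 6013683.

6013683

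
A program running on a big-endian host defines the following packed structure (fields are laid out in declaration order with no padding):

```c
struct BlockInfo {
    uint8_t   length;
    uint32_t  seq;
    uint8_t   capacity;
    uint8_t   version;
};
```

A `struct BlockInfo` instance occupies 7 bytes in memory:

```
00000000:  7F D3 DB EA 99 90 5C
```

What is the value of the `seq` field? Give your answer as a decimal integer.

3554405017

`seq` follows `length` (1 byte), so it starts at byte offset 1 and occupies 4 bytes.
Bytes at offsets 1..4: D3 DB EA 99.
Big-endian: lowest address holds the most-significant byte.
The bytes are already most-significant first: 0xD3DBEA99.
0xD3DBEA99 = 3554405017.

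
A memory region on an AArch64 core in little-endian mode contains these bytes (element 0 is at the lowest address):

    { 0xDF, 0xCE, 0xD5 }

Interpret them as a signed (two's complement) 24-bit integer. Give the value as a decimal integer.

In little-endian order the low byte comes first in memory.
Reassemble most-significant byte first: D5 CE DF → 0xD5CEDF.
Top bit is set, so as a signed 24-bit value this is 0xD5CEDF − 2^24 = -2765089.

-2765089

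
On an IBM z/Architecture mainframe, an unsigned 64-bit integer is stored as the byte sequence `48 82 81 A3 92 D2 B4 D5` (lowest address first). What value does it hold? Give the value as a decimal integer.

In big-endian order the high byte comes first in memory.
The bytes are already most-significant first: 0x488281A392D2B4D5.
0x488281A392D2B4D5 = 5224881057246131413.

5224881057246131413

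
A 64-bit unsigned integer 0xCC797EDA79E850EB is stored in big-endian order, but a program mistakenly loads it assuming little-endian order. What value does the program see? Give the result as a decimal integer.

Stored big-endian, the bytes at ascending addresses are CC 79 7E DA 79 E8 50 EB.
Read back as little-endian, the first byte is least significant, giving 0xEB50E879DA7E79CC.
0xEB50E879DA7E79CC = 16956308207104326092.

16956308207104326092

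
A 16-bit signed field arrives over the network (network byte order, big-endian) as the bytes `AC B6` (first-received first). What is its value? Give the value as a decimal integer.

Big-endian: lowest address holds the most-significant byte.
The bytes are already most-significant first: 0xACB6.
Top bit is set, so as a signed 16-bit value this is 0xACB6 − 2^16 = -21322.

-21322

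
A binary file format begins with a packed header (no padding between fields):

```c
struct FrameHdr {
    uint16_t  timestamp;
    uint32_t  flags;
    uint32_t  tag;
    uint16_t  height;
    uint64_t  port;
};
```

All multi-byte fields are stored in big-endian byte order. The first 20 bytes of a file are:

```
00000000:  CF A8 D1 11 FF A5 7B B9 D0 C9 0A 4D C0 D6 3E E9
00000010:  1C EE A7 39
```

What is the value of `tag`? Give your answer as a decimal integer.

2075775177

`tag` follows `timestamp` (2 B), `flags` (4 B), so it starts at offset 2 + 4 = 6 and occupies 4 bytes.
Bytes at offsets 6..9: 7B B9 D0 C9.
Big-endian stores the most-significant byte at the lowest address.
The bytes are already most-significant first: 0x7BB9D0C9.
0x7BB9D0C9 = 2075775177.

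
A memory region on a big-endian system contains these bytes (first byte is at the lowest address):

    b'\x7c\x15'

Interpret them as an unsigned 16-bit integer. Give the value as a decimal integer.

Big-endian: lowest address holds the most-significant byte.
The bytes are already most-significant first: 0x7C15.
0x7C15 = 31765.

31765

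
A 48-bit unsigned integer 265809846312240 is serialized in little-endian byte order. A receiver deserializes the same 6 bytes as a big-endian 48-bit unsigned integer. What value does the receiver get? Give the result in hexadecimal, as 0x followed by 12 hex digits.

265809846312240 in 48-bit hexadecimal is 0xF1C0AD779D30.
Stored little-endian, the bytes at ascending addresses are 30 9D 77 AD C0 F1.
Read back as big-endian, the last byte is least significant, giving 0x309D77ADC0F1.

0x309D77ADC0F1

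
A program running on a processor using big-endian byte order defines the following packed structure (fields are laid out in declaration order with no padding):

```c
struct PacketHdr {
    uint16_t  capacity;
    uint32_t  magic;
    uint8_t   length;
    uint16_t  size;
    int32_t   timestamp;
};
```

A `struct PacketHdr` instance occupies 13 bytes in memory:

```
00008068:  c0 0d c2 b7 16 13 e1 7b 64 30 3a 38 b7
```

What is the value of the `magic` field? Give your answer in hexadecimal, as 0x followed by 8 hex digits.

0xC2B71613

`magic` follows `capacity` (2 bytes), so it starts at byte offset 2 and occupies 4 bytes.
Bytes at offsets 2..5: C2 B7 16 13.
In big-endian order the high byte comes first in memory.
The bytes are already most-significant first: 0xC2B71613.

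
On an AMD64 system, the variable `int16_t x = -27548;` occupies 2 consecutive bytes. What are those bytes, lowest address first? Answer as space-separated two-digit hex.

Two's complement of -27548 in 16 bits: 27548 = 0x6B9C; invert → 0x9463; add 1 → 0x9464.
Split into bytes (most-significant first): 94 64.
Little-endian: lowest address holds the least-significant byte.
So at ascending addresses the bytes are 64 94.

64 94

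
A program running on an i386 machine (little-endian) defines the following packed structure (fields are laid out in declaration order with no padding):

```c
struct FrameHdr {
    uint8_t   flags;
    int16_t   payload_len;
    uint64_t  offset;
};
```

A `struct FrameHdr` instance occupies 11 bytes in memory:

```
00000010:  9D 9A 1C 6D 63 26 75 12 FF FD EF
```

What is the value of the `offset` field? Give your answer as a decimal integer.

`offset` follows `flags` (1 B), `payload_len` (2 B), so it starts at offset 1 + 2 = 3 and occupies 8 bytes.
Bytes at offsets 3..10: 6D 63 26 75 12 FF FD EF.
Little-endian: lowest address holds the least-significant byte.
Reassemble most-significant byte first: EF FD FF 12 75 26 63 6D → 0xEFFDFF127526636D.
0xEFFDFF127526636D = 17293258598912516973.

17293258598912516973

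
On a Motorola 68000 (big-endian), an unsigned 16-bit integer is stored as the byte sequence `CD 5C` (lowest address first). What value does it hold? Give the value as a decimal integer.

Big-endian: lowest address holds the most-significant byte.
The bytes are already most-significant first: 0xCD5C.
0xCD5C = 52572.

52572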